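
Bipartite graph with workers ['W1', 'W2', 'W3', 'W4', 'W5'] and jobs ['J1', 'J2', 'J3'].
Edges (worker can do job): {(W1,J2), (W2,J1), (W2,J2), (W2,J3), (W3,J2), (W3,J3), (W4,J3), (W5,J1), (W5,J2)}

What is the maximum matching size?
Maximum matching size = 3

Maximum matching: {(W3,J2), (W4,J3), (W5,J1)}
Size: 3

This assigns 3 workers to 3 distinct jobs.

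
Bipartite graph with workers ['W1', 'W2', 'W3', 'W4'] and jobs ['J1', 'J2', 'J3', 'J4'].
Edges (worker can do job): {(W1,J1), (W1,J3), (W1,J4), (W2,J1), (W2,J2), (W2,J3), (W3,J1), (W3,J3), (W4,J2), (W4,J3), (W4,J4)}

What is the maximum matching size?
Maximum matching size = 4

Maximum matching: {(W1,J4), (W2,J1), (W3,J3), (W4,J2)}
Size: 4

This assigns 4 workers to 4 distinct jobs.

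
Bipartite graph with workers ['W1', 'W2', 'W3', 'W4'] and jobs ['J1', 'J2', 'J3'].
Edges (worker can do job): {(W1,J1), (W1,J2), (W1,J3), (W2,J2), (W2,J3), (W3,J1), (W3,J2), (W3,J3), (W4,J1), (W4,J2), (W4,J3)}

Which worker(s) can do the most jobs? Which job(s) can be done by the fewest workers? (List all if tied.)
Most versatile: W1, W3, W4 (3 jobs); Least covered: J1 (3 workers)

Worker degrees (jobs they can do): W1:3, W2:2, W3:3, W4:3
Job degrees (workers who can do it): J1:3, J2:4, J3:4

Maximum worker degree is 3, achieved by: W1, W3, W4
Minimum job degree is 3, achieved by: J1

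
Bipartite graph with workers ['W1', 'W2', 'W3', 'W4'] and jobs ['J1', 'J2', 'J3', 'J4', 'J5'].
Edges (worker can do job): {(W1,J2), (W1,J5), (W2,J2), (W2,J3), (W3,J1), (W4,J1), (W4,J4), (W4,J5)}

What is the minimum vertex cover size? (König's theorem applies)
Minimum vertex cover size = 4

By König's theorem: in bipartite graphs,
min vertex cover = max matching = 4

Maximum matching has size 4, so minimum vertex cover also has size 4.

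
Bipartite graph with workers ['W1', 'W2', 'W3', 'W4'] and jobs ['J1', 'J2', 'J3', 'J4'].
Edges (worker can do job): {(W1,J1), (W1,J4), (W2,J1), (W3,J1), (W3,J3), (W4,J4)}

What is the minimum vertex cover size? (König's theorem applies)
Minimum vertex cover size = 3

By König's theorem: in bipartite graphs,
min vertex cover = max matching = 3

Maximum matching has size 3, so minimum vertex cover also has size 3.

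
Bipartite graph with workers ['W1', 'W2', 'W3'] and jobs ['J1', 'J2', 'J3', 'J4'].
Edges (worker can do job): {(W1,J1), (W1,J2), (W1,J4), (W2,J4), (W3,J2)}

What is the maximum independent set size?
Maximum independent set = 4

By König's theorem:
- Min vertex cover = Max matching = 3
- Max independent set = Total vertices - Min vertex cover
- Max independent set = 7 - 3 = 4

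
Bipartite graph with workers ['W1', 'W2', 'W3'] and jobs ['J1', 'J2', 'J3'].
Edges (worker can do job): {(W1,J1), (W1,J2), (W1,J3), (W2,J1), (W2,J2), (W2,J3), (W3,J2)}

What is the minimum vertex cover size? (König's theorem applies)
Minimum vertex cover size = 3

By König's theorem: in bipartite graphs,
min vertex cover = max matching = 3

Maximum matching has size 3, so minimum vertex cover also has size 3.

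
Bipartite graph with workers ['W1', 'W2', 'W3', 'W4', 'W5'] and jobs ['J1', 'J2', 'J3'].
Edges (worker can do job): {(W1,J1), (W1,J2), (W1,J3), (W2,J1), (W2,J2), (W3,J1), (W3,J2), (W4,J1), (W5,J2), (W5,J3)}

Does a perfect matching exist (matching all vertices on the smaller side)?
Yes, perfect matching exists (size 3)

Perfect matching: {(W1,J2), (W3,J1), (W5,J3)}
All 3 vertices on the smaller side are matched.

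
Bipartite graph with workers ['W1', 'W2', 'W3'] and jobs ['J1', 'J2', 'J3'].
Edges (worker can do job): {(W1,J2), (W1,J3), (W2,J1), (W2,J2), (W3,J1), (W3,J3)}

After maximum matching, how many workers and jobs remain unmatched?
Unmatched: 0 workers, 0 jobs

Maximum matching size: 3
Workers: 3 total, 3 matched, 0 unmatched
Jobs: 3 total, 3 matched, 0 unmatched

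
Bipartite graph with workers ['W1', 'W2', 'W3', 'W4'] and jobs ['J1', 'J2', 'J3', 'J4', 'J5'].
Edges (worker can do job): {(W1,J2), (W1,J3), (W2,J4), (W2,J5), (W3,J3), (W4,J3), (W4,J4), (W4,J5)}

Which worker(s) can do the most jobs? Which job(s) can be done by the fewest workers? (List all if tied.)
Most versatile: W4 (3 jobs); Least covered: J1 (0 workers)

Worker degrees (jobs they can do): W1:2, W2:2, W3:1, W4:3
Job degrees (workers who can do it): J1:0, J2:1, J3:3, J4:2, J5:2

Maximum worker degree is 3, achieved by: W4
Minimum job degree is 0, achieved by: J1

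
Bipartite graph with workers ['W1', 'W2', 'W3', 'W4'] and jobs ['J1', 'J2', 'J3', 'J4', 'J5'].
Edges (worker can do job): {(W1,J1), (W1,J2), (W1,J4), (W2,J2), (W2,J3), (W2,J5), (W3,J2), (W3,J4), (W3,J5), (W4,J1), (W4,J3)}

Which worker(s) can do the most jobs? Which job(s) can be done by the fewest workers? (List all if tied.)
Most versatile: W1, W2, W3 (3 jobs); Least covered: J1, J3, J4, J5 (2 workers)

Worker degrees (jobs they can do): W1:3, W2:3, W3:3, W4:2
Job degrees (workers who can do it): J1:2, J2:3, J3:2, J4:2, J5:2

Maximum worker degree is 3, achieved by: W1, W2, W3
Minimum job degree is 2, achieved by: J1, J3, J4, J5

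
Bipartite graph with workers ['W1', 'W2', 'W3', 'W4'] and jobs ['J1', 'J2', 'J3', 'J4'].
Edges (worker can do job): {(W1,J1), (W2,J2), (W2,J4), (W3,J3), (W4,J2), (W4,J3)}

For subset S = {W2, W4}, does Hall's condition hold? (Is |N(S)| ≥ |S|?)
Yes: |N(S)| = 3, |S| = 2

Subset S = {W2, W4}
Neighbors N(S) = {J2, J3, J4}

|N(S)| = 3, |S| = 2
Hall's condition: |N(S)| ≥ |S| is satisfied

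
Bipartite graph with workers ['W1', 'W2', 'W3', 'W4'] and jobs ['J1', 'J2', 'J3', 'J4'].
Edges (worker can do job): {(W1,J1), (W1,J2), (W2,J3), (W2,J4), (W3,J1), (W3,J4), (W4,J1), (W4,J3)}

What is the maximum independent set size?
Maximum independent set = 4

By König's theorem:
- Min vertex cover = Max matching = 4
- Max independent set = Total vertices - Min vertex cover
- Max independent set = 8 - 4 = 4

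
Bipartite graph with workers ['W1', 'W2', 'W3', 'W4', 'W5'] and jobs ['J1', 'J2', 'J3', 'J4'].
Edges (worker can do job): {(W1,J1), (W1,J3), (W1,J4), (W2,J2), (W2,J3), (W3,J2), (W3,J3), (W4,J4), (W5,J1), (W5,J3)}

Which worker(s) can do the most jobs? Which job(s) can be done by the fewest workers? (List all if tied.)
Most versatile: W1 (3 jobs); Least covered: J1, J2, J4 (2 workers)

Worker degrees (jobs they can do): W1:3, W2:2, W3:2, W4:1, W5:2
Job degrees (workers who can do it): J1:2, J2:2, J3:4, J4:2

Maximum worker degree is 3, achieved by: W1
Minimum job degree is 2, achieved by: J1, J2, J4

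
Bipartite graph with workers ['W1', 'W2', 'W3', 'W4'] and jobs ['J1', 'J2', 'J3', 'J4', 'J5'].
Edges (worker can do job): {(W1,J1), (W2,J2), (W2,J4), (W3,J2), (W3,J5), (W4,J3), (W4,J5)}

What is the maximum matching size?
Maximum matching size = 4

Maximum matching: {(W1,J1), (W2,J4), (W3,J5), (W4,J3)}
Size: 4

This assigns 4 workers to 4 distinct jobs.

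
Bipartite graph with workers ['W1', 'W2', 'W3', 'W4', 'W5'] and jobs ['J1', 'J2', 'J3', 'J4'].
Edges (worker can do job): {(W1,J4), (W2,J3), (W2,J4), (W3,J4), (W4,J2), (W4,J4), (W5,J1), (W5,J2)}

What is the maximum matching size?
Maximum matching size = 4

Maximum matching: {(W2,J3), (W3,J4), (W4,J2), (W5,J1)}
Size: 4

This assigns 4 workers to 4 distinct jobs.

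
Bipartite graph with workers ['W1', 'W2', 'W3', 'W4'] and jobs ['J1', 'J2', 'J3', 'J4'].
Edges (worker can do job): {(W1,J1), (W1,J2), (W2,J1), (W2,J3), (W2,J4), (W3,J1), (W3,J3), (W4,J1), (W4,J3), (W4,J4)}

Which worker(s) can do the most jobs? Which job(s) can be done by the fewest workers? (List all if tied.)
Most versatile: W2, W4 (3 jobs); Least covered: J2 (1 workers)

Worker degrees (jobs they can do): W1:2, W2:3, W3:2, W4:3
Job degrees (workers who can do it): J1:4, J2:1, J3:3, J4:2

Maximum worker degree is 3, achieved by: W2, W4
Minimum job degree is 1, achieved by: J2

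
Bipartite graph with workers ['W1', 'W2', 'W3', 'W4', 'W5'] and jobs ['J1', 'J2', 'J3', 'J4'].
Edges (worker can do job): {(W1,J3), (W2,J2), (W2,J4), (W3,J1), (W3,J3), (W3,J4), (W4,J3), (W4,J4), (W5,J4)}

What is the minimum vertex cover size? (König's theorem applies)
Minimum vertex cover size = 4

By König's theorem: in bipartite graphs,
min vertex cover = max matching = 4

Maximum matching has size 4, so minimum vertex cover also has size 4.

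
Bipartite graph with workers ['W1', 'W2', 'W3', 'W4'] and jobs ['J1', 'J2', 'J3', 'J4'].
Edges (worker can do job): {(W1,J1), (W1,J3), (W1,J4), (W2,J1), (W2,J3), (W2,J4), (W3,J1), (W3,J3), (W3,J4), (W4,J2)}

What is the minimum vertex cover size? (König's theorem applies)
Minimum vertex cover size = 4

By König's theorem: in bipartite graphs,
min vertex cover = max matching = 4

Maximum matching has size 4, so minimum vertex cover also has size 4.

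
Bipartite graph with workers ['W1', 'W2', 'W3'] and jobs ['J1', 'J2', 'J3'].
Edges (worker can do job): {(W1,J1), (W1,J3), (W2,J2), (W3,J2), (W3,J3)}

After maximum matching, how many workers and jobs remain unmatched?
Unmatched: 0 workers, 0 jobs

Maximum matching size: 3
Workers: 3 total, 3 matched, 0 unmatched
Jobs: 3 total, 3 matched, 0 unmatched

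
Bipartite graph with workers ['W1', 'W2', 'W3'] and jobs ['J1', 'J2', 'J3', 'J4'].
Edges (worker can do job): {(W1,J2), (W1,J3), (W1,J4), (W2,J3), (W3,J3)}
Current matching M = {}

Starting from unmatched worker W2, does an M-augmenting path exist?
Yes: W2 → J3

An M-augmenting path alternates non-matching / matching edges, starting and ending at unmatched vertices.
Path: W2 → J3
(J3 is unmatched in M, so the path is augmenting.)
Flipping edges along this path would increase |M| from 0 to 1.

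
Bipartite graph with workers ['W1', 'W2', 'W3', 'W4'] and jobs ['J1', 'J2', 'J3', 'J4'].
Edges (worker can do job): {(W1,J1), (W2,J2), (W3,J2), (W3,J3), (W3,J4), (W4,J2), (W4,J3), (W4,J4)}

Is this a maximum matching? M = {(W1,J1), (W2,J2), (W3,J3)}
No, size 3 is not maximum

Proposed matching has size 3.
Maximum matching size for this graph: 4.

This is NOT maximum - can be improved to size 4.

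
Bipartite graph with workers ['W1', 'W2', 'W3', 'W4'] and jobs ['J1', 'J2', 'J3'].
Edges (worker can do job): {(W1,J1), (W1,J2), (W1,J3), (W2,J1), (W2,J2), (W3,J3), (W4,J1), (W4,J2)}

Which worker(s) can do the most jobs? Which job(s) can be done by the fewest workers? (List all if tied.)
Most versatile: W1 (3 jobs); Least covered: J3 (2 workers)

Worker degrees (jobs they can do): W1:3, W2:2, W3:1, W4:2
Job degrees (workers who can do it): J1:3, J2:3, J3:2

Maximum worker degree is 3, achieved by: W1
Minimum job degree is 2, achieved by: J3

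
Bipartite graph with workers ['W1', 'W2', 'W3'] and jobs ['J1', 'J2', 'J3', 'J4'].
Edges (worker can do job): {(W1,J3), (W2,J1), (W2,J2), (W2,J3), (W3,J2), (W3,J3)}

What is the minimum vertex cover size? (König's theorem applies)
Minimum vertex cover size = 3

By König's theorem: in bipartite graphs,
min vertex cover = max matching = 3

Maximum matching has size 3, so minimum vertex cover also has size 3.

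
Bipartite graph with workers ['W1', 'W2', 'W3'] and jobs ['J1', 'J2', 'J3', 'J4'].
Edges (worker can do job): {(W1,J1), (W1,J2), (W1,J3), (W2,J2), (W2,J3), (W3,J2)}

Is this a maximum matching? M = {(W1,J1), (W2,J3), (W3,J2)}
Yes, size 3 is maximum

Proposed matching has size 3.
Maximum matching size for this graph: 3.

This is a maximum matching.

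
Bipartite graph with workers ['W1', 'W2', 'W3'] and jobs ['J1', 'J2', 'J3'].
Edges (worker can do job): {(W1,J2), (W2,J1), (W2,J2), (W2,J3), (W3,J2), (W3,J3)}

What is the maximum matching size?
Maximum matching size = 3

Maximum matching: {(W1,J2), (W2,J1), (W3,J3)}
Size: 3

This assigns 3 workers to 3 distinct jobs.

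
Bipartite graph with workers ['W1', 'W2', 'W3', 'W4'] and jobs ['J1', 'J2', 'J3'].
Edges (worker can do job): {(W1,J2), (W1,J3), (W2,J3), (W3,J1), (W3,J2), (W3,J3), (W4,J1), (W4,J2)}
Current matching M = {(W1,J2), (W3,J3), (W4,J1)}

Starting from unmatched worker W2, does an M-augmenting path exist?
No augmenting path from W2

Alternating search from W2 reaches jobs: {J1, J2, J3}.
Every reachable job is already matched in M, and following those matched edges back to workers exposes no further unvisited jobs.
No M-augmenting path from W2 exists.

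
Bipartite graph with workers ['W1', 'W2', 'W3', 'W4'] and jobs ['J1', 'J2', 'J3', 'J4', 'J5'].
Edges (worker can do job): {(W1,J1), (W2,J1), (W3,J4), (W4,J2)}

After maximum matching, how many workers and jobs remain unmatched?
Unmatched: 1 workers, 2 jobs

Maximum matching size: 3
Workers: 4 total, 3 matched, 1 unmatched
Jobs: 5 total, 3 matched, 2 unmatched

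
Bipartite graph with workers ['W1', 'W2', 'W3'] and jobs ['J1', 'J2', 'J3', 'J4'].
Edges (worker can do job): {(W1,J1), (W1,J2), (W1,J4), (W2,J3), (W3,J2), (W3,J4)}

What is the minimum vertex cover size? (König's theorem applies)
Minimum vertex cover size = 3

By König's theorem: in bipartite graphs,
min vertex cover = max matching = 3

Maximum matching has size 3, so minimum vertex cover also has size 3.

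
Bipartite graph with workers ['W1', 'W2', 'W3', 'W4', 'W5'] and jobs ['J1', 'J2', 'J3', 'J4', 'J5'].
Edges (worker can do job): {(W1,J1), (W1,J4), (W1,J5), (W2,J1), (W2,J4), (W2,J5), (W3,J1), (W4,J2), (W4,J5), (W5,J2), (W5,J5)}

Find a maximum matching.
Matching: {(W1,J4), (W3,J1), (W4,J5), (W5,J2)}

Maximum matching (size 4):
  W1 → J4
  W3 → J1
  W4 → J5
  W5 → J2

Each worker is assigned to at most one job, and each job to at most one worker.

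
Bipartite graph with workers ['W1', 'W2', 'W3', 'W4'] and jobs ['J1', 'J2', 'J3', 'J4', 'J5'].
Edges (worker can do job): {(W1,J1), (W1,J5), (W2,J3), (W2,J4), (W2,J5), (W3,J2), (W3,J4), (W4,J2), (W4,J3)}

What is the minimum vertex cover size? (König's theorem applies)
Minimum vertex cover size = 4

By König's theorem: in bipartite graphs,
min vertex cover = max matching = 4

Maximum matching has size 4, so minimum vertex cover also has size 4.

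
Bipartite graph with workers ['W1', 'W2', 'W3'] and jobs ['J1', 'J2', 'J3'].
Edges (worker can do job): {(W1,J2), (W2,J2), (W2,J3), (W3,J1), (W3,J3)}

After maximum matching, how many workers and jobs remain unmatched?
Unmatched: 0 workers, 0 jobs

Maximum matching size: 3
Workers: 3 total, 3 matched, 0 unmatched
Jobs: 3 total, 3 matched, 0 unmatched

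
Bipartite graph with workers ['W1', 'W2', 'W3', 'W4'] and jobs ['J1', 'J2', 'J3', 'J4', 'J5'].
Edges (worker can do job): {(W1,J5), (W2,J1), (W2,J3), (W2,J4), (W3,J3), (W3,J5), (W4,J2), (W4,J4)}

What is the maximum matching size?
Maximum matching size = 4

Maximum matching: {(W1,J5), (W2,J1), (W3,J3), (W4,J4)}
Size: 4

This assigns 4 workers to 4 distinct jobs.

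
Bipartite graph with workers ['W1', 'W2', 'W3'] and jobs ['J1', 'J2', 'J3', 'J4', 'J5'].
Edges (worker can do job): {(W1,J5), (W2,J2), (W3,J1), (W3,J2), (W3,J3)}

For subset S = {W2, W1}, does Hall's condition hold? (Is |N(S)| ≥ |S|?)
Yes: |N(S)| = 2, |S| = 2

Subset S = {W2, W1}
Neighbors N(S) = {J2, J5}

|N(S)| = 2, |S| = 2
Hall's condition: |N(S)| ≥ |S| is satisfied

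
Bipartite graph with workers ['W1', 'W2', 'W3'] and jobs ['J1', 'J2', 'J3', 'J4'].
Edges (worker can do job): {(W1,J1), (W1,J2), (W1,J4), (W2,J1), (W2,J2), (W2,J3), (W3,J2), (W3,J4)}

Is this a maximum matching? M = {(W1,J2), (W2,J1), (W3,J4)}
Yes, size 3 is maximum

Proposed matching has size 3.
Maximum matching size for this graph: 3.

This is a maximum matching.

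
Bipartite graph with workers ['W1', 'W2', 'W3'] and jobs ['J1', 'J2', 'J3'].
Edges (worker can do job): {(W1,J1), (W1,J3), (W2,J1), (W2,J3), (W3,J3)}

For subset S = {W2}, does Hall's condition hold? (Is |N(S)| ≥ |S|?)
Yes: |N(S)| = 2, |S| = 1

Subset S = {W2}
Neighbors N(S) = {J1, J3}

|N(S)| = 2, |S| = 1
Hall's condition: |N(S)| ≥ |S| is satisfied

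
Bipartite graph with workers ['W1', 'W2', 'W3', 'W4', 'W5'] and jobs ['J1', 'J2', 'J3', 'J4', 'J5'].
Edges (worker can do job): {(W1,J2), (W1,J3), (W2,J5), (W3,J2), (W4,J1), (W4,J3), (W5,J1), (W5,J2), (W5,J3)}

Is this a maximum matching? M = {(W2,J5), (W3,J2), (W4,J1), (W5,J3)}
Yes, size 4 is maximum

Proposed matching has size 4.
Maximum matching size for this graph: 4.

This is a maximum matching.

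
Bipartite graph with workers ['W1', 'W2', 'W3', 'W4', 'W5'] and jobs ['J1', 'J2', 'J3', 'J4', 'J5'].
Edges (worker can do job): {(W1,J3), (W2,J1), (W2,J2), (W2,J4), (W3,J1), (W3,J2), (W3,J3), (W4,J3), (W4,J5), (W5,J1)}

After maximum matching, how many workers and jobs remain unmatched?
Unmatched: 0 workers, 0 jobs

Maximum matching size: 5
Workers: 5 total, 5 matched, 0 unmatched
Jobs: 5 total, 5 matched, 0 unmatched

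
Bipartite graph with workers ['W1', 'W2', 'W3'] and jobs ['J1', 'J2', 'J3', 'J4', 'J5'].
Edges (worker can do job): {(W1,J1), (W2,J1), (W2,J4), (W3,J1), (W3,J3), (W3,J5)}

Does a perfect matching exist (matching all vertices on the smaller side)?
Yes, perfect matching exists (size 3)

Perfect matching: {(W1,J1), (W2,J4), (W3,J5)}
All 3 vertices on the smaller side are matched.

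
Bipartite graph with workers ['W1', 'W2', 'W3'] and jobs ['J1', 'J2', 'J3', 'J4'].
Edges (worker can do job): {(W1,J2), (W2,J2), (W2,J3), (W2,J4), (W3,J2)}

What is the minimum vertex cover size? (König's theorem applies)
Minimum vertex cover size = 2

By König's theorem: in bipartite graphs,
min vertex cover = max matching = 2

Maximum matching has size 2, so minimum vertex cover also has size 2.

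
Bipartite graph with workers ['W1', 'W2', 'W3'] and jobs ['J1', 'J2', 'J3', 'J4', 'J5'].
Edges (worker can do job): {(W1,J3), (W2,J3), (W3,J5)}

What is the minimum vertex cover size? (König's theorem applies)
Minimum vertex cover size = 2

By König's theorem: in bipartite graphs,
min vertex cover = max matching = 2

Maximum matching has size 2, so minimum vertex cover also has size 2.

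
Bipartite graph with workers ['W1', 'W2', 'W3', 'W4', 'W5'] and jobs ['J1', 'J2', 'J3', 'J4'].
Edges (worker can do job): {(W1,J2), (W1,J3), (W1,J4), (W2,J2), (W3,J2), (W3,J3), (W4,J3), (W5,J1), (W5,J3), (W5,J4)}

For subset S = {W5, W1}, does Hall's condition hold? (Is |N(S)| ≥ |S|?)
Yes: |N(S)| = 4, |S| = 2

Subset S = {W5, W1}
Neighbors N(S) = {J1, J2, J3, J4}

|N(S)| = 4, |S| = 2
Hall's condition: |N(S)| ≥ |S| is satisfied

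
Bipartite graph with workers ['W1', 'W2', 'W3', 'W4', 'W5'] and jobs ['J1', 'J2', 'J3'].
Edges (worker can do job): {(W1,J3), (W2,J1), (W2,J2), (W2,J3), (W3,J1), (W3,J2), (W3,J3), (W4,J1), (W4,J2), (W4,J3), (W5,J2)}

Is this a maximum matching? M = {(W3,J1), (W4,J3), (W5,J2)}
Yes, size 3 is maximum

Proposed matching has size 3.
Maximum matching size for this graph: 3.

This is a maximum matching.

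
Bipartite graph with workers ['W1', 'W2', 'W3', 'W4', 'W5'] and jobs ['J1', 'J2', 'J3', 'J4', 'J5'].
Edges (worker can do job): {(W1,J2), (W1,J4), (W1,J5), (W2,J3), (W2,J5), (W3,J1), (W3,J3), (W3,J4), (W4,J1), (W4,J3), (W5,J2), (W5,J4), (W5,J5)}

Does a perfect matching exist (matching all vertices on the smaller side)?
Yes, perfect matching exists (size 5)

Perfect matching: {(W1,J2), (W2,J5), (W3,J1), (W4,J3), (W5,J4)}
All 5 vertices on the smaller side are matched.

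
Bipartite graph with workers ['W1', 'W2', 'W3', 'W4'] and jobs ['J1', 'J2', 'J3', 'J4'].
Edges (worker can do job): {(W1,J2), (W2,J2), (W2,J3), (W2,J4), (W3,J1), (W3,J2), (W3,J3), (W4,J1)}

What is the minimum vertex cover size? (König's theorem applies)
Minimum vertex cover size = 4

By König's theorem: in bipartite graphs,
min vertex cover = max matching = 4

Maximum matching has size 4, so minimum vertex cover also has size 4.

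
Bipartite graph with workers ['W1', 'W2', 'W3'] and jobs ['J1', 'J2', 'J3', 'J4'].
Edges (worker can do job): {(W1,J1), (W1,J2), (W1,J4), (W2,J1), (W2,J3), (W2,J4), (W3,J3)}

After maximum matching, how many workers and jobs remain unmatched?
Unmatched: 0 workers, 1 jobs

Maximum matching size: 3
Workers: 3 total, 3 matched, 0 unmatched
Jobs: 4 total, 3 matched, 1 unmatched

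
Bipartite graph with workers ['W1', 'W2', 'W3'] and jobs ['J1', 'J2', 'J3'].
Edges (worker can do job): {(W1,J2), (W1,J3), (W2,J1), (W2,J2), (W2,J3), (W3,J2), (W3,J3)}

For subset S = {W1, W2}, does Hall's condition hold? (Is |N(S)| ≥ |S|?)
Yes: |N(S)| = 3, |S| = 2

Subset S = {W1, W2}
Neighbors N(S) = {J1, J2, J3}

|N(S)| = 3, |S| = 2
Hall's condition: |N(S)| ≥ |S| is satisfied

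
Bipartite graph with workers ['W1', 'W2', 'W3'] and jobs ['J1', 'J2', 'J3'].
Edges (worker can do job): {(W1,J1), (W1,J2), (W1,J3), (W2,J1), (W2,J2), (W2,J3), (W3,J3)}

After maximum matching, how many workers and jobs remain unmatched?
Unmatched: 0 workers, 0 jobs

Maximum matching size: 3
Workers: 3 total, 3 matched, 0 unmatched
Jobs: 3 total, 3 matched, 0 unmatched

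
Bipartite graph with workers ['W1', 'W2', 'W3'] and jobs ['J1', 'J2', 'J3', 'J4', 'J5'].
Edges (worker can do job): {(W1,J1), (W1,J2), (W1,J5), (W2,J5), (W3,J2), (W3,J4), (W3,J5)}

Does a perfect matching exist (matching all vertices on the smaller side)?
Yes, perfect matching exists (size 3)

Perfect matching: {(W1,J1), (W2,J5), (W3,J2)}
All 3 vertices on the smaller side are matched.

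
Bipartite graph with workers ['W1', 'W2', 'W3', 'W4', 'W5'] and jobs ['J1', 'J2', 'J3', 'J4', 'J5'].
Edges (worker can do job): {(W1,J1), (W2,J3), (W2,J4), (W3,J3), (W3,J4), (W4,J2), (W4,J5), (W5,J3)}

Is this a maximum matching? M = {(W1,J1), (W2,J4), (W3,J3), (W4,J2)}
Yes, size 4 is maximum

Proposed matching has size 4.
Maximum matching size for this graph: 4.

This is a maximum matching.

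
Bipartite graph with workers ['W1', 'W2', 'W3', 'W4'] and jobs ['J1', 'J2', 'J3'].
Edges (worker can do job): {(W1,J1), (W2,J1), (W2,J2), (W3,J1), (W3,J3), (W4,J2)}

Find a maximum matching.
Matching: {(W1,J1), (W3,J3), (W4,J2)}

Maximum matching (size 3):
  W1 → J1
  W3 → J3
  W4 → J2

Each worker is assigned to at most one job, and each job to at most one worker.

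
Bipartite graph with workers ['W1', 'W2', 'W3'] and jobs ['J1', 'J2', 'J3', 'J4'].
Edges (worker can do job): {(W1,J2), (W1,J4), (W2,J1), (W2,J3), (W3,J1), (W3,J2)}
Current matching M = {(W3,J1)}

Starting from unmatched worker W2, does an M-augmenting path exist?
Yes: W2 → J3

An M-augmenting path alternates non-matching / matching edges, starting and ending at unmatched vertices.
Path: W2 → J3
(J3 is unmatched in M, so the path is augmenting.)
Flipping edges along this path would increase |M| from 1 to 2.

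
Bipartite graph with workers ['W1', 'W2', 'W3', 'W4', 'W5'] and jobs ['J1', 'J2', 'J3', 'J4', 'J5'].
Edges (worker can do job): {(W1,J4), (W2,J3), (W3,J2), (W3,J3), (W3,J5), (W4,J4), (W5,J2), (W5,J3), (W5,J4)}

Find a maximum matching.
Matching: {(W2,J3), (W3,J5), (W4,J4), (W5,J2)}

Maximum matching (size 4):
  W2 → J3
  W3 → J5
  W4 → J4
  W5 → J2

Each worker is assigned to at most one job, and each job to at most one worker.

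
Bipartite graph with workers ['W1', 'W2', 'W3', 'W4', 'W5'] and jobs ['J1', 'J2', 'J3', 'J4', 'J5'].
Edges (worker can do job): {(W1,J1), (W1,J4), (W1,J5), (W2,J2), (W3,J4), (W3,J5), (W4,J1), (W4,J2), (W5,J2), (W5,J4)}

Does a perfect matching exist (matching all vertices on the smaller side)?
No, maximum matching has size 4 < 5

Maximum matching has size 4, need 5 for perfect matching.
Unmatched workers: ['W2']
Unmatched jobs: ['J3']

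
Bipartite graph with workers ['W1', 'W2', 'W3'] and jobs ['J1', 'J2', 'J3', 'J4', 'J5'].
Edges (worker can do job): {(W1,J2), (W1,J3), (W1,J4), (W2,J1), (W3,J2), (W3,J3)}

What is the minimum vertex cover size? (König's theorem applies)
Minimum vertex cover size = 3

By König's theorem: in bipartite graphs,
min vertex cover = max matching = 3

Maximum matching has size 3, so minimum vertex cover also has size 3.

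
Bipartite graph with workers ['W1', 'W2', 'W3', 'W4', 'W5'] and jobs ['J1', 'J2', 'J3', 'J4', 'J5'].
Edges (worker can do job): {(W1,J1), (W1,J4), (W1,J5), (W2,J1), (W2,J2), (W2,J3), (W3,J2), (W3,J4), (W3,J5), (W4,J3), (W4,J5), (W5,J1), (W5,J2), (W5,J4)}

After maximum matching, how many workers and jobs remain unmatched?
Unmatched: 0 workers, 0 jobs

Maximum matching size: 5
Workers: 5 total, 5 matched, 0 unmatched
Jobs: 5 total, 5 matched, 0 unmatched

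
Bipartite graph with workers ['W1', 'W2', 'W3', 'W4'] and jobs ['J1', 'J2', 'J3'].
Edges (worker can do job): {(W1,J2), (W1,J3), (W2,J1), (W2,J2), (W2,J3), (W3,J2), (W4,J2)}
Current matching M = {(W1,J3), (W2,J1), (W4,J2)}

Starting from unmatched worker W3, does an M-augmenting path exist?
No augmenting path from W3

Alternating search from W3 reaches jobs: {J2}.
Every reachable job is already matched in M, and following those matched edges back to workers exposes no further unvisited jobs.
No M-augmenting path from W3 exists.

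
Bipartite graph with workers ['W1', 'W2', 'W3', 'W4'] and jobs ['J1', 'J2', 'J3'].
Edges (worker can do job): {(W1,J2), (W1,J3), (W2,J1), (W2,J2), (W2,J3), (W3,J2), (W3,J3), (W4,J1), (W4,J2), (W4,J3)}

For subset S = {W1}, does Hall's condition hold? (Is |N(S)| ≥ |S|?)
Yes: |N(S)| = 2, |S| = 1

Subset S = {W1}
Neighbors N(S) = {J2, J3}

|N(S)| = 2, |S| = 1
Hall's condition: |N(S)| ≥ |S| is satisfied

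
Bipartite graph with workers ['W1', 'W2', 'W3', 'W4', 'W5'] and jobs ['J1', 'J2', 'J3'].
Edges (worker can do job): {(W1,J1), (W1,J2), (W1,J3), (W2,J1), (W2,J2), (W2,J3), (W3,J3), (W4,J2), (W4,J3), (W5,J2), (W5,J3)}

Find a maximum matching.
Matching: {(W1,J1), (W3,J3), (W5,J2)}

Maximum matching (size 3):
  W1 → J1
  W3 → J3
  W5 → J2

Each worker is assigned to at most one job, and each job to at most one worker.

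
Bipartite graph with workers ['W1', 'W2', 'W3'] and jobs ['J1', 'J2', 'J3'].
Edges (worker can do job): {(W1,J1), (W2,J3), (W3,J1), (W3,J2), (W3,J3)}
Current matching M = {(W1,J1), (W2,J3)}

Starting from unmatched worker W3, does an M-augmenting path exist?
Yes: W3 → J2

An M-augmenting path alternates non-matching / matching edges, starting and ending at unmatched vertices.
Path: W3 → J2
(J2 is unmatched in M, so the path is augmenting.)
Flipping edges along this path would increase |M| from 2 to 3.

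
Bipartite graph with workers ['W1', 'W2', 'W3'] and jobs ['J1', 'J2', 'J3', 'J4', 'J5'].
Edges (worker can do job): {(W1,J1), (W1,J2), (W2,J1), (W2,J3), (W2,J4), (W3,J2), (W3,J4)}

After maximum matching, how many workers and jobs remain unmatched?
Unmatched: 0 workers, 2 jobs

Maximum matching size: 3
Workers: 3 total, 3 matched, 0 unmatched
Jobs: 5 total, 3 matched, 2 unmatched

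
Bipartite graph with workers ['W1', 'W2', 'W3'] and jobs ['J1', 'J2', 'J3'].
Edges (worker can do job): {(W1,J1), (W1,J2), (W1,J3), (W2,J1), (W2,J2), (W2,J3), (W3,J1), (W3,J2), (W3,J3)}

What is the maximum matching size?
Maximum matching size = 3

Maximum matching: {(W1,J1), (W2,J3), (W3,J2)}
Size: 3

This assigns 3 workers to 3 distinct jobs.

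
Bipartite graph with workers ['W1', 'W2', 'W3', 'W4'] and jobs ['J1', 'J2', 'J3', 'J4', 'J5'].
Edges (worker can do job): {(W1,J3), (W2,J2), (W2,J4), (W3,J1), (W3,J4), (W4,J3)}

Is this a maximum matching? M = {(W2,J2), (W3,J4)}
No, size 2 is not maximum

Proposed matching has size 2.
Maximum matching size for this graph: 3.

This is NOT maximum - can be improved to size 3.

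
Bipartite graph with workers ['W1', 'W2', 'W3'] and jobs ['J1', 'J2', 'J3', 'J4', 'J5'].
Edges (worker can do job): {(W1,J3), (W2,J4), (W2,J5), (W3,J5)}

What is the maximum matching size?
Maximum matching size = 3

Maximum matching: {(W1,J3), (W2,J4), (W3,J5)}
Size: 3

This assigns 3 workers to 3 distinct jobs.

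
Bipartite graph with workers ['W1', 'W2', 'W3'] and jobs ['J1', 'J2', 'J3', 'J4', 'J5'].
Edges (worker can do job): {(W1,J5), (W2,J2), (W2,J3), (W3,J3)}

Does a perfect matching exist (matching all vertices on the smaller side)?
Yes, perfect matching exists (size 3)

Perfect matching: {(W1,J5), (W2,J2), (W3,J3)}
All 3 vertices on the smaller side are matched.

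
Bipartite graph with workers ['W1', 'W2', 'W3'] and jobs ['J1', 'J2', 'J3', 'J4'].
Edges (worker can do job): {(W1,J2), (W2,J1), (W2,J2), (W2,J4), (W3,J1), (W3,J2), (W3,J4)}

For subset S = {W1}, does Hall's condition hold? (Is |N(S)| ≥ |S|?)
Yes: |N(S)| = 1, |S| = 1

Subset S = {W1}
Neighbors N(S) = {J2}

|N(S)| = 1, |S| = 1
Hall's condition: |N(S)| ≥ |S| is satisfied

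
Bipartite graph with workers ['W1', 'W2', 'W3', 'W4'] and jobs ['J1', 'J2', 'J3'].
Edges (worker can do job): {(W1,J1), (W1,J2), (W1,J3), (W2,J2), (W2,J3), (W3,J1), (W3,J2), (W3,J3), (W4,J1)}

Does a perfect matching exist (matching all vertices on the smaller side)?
Yes, perfect matching exists (size 3)

Perfect matching: {(W1,J2), (W3,J3), (W4,J1)}
All 3 vertices on the smaller side are matched.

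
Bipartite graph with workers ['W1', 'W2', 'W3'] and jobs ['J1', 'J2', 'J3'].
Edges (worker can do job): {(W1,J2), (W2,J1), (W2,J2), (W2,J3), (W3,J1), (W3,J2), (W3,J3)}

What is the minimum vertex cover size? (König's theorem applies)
Minimum vertex cover size = 3

By König's theorem: in bipartite graphs,
min vertex cover = max matching = 3

Maximum matching has size 3, so minimum vertex cover also has size 3.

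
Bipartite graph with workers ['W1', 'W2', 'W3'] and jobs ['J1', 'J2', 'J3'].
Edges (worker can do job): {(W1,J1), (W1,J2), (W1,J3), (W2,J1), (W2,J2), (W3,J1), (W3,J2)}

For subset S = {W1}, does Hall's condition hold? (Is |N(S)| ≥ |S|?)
Yes: |N(S)| = 3, |S| = 1

Subset S = {W1}
Neighbors N(S) = {J1, J2, J3}

|N(S)| = 3, |S| = 1
Hall's condition: |N(S)| ≥ |S| is satisfied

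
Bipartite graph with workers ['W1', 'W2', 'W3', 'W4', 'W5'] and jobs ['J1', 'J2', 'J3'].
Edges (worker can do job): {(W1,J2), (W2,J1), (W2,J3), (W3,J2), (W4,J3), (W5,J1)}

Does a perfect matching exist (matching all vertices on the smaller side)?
Yes, perfect matching exists (size 3)

Perfect matching: {(W3,J2), (W4,J3), (W5,J1)}
All 3 vertices on the smaller side are matched.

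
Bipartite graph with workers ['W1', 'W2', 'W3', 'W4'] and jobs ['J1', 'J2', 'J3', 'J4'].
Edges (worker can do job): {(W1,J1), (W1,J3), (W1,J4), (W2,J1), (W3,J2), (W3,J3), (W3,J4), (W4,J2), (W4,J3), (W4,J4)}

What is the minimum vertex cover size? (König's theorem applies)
Minimum vertex cover size = 4

By König's theorem: in bipartite graphs,
min vertex cover = max matching = 4

Maximum matching has size 4, so minimum vertex cover also has size 4.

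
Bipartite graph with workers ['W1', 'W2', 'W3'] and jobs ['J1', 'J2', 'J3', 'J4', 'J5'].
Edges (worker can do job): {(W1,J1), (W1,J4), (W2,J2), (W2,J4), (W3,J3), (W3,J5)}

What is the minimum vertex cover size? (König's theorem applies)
Minimum vertex cover size = 3

By König's theorem: in bipartite graphs,
min vertex cover = max matching = 3

Maximum matching has size 3, so minimum vertex cover also has size 3.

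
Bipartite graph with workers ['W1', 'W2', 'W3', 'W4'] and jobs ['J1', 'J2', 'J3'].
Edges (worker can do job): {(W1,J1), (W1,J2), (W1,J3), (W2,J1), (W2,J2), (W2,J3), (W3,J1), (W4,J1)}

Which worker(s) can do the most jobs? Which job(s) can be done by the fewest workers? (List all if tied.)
Most versatile: W1, W2 (3 jobs); Least covered: J2, J3 (2 workers)

Worker degrees (jobs they can do): W1:3, W2:3, W3:1, W4:1
Job degrees (workers who can do it): J1:4, J2:2, J3:2

Maximum worker degree is 3, achieved by: W1, W2
Minimum job degree is 2, achieved by: J2, J3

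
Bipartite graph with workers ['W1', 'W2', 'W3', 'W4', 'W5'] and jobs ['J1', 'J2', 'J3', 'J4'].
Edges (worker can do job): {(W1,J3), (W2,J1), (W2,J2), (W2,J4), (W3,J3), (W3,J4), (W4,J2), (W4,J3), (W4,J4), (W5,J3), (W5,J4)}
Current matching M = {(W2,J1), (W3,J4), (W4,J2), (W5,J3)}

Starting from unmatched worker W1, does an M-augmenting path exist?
No augmenting path from W1

Alternating search from W1 reaches jobs: {J3, J4}.
Every reachable job is already matched in M, and following those matched edges back to workers exposes no further unvisited jobs.
No M-augmenting path from W1 exists.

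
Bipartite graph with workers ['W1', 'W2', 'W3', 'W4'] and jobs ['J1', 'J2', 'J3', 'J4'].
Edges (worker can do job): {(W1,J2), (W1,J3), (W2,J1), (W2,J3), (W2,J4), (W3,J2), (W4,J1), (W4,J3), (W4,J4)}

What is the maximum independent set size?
Maximum independent set = 4

By König's theorem:
- Min vertex cover = Max matching = 4
- Max independent set = Total vertices - Min vertex cover
- Max independent set = 8 - 4 = 4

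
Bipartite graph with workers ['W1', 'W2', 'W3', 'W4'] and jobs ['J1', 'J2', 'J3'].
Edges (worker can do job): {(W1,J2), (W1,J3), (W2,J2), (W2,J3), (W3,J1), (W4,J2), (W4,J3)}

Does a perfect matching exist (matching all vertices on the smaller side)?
Yes, perfect matching exists (size 3)

Perfect matching: {(W1,J3), (W3,J1), (W4,J2)}
All 3 vertices on the smaller side are matched.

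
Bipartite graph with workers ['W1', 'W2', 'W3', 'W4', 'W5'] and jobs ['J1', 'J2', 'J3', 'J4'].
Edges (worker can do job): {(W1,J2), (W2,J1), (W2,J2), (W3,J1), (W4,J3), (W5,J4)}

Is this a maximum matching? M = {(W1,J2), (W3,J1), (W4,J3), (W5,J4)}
Yes, size 4 is maximum

Proposed matching has size 4.
Maximum matching size for this graph: 4.

This is a maximum matching.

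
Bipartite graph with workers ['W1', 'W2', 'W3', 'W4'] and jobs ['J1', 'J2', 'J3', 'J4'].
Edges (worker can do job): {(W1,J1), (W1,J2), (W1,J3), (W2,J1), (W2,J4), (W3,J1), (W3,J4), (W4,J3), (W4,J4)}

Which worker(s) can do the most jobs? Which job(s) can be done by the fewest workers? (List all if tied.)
Most versatile: W1 (3 jobs); Least covered: J2 (1 workers)

Worker degrees (jobs they can do): W1:3, W2:2, W3:2, W4:2
Job degrees (workers who can do it): J1:3, J2:1, J3:2, J4:3

Maximum worker degree is 3, achieved by: W1
Minimum job degree is 1, achieved by: J2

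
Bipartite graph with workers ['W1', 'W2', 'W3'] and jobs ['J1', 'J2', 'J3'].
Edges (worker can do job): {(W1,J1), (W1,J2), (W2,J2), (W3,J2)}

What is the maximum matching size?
Maximum matching size = 2

Maximum matching: {(W1,J1), (W3,J2)}
Size: 2

This assigns 2 workers to 2 distinct jobs.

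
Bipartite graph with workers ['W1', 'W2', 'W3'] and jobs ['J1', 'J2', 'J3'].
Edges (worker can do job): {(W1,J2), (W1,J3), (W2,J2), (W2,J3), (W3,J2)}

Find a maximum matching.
Matching: {(W1,J3), (W3,J2)}

Maximum matching (size 2):
  W1 → J3
  W3 → J2

Each worker is assigned to at most one job, and each job to at most one worker.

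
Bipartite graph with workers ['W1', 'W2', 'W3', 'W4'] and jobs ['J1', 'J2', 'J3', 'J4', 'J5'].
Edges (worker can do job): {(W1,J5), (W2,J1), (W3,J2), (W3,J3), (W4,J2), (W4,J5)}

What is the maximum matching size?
Maximum matching size = 4

Maximum matching: {(W1,J5), (W2,J1), (W3,J3), (W4,J2)}
Size: 4

This assigns 4 workers to 4 distinct jobs.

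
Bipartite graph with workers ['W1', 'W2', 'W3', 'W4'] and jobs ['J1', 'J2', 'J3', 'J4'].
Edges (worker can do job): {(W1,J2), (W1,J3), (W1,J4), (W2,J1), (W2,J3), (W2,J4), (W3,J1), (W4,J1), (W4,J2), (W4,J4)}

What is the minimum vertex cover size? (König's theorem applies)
Minimum vertex cover size = 4

By König's theorem: in bipartite graphs,
min vertex cover = max matching = 4

Maximum matching has size 4, so minimum vertex cover also has size 4.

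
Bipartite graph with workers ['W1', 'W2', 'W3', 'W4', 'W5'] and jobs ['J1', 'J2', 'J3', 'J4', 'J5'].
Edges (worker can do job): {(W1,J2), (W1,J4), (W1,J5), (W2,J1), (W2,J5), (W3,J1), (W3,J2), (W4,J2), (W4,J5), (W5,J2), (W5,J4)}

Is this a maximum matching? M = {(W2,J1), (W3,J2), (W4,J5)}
No, size 3 is not maximum

Proposed matching has size 3.
Maximum matching size for this graph: 4.

This is NOT maximum - can be improved to size 4.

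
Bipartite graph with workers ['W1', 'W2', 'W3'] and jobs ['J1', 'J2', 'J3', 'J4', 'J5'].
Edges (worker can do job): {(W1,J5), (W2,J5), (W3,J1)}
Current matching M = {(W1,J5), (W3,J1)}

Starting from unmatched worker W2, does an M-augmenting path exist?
No augmenting path from W2

Alternating search from W2 reaches jobs: {J5}.
Every reachable job is already matched in M, and following those matched edges back to workers exposes no further unvisited jobs.
No M-augmenting path from W2 exists.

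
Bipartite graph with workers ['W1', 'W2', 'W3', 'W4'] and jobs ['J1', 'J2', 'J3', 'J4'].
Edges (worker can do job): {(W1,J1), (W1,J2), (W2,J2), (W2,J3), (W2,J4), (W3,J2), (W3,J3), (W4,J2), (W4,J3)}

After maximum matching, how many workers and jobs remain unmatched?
Unmatched: 0 workers, 0 jobs

Maximum matching size: 4
Workers: 4 total, 4 matched, 0 unmatched
Jobs: 4 total, 4 matched, 0 unmatched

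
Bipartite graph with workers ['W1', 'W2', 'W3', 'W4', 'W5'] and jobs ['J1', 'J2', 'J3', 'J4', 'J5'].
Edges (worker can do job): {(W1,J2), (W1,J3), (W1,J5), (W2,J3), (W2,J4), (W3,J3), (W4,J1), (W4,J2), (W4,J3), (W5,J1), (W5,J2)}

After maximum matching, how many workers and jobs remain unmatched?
Unmatched: 0 workers, 0 jobs

Maximum matching size: 5
Workers: 5 total, 5 matched, 0 unmatched
Jobs: 5 total, 5 matched, 0 unmatched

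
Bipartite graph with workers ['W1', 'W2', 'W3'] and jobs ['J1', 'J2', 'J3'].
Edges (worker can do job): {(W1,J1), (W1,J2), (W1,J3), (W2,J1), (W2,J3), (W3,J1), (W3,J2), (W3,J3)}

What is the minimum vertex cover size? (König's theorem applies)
Minimum vertex cover size = 3

By König's theorem: in bipartite graphs,
min vertex cover = max matching = 3

Maximum matching has size 3, so minimum vertex cover also has size 3.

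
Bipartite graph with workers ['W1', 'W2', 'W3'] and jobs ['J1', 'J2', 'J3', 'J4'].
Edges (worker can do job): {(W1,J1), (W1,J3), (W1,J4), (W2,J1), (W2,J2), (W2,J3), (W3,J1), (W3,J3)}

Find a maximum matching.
Matching: {(W1,J3), (W2,J2), (W3,J1)}

Maximum matching (size 3):
  W1 → J3
  W2 → J2
  W3 → J1

Each worker is assigned to at most one job, and each job to at most one worker.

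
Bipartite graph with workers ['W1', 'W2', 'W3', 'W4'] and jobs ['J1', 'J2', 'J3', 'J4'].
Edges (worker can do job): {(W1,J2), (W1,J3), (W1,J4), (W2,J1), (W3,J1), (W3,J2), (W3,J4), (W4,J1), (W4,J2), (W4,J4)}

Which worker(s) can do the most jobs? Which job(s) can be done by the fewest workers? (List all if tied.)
Most versatile: W1, W3, W4 (3 jobs); Least covered: J3 (1 workers)

Worker degrees (jobs they can do): W1:3, W2:1, W3:3, W4:3
Job degrees (workers who can do it): J1:3, J2:3, J3:1, J4:3

Maximum worker degree is 3, achieved by: W1, W3, W4
Minimum job degree is 1, achieved by: J3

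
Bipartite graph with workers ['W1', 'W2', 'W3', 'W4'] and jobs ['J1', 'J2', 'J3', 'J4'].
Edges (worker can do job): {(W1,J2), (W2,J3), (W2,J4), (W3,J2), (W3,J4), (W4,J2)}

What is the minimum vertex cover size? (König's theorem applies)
Minimum vertex cover size = 3

By König's theorem: in bipartite graphs,
min vertex cover = max matching = 3

Maximum matching has size 3, so minimum vertex cover also has size 3.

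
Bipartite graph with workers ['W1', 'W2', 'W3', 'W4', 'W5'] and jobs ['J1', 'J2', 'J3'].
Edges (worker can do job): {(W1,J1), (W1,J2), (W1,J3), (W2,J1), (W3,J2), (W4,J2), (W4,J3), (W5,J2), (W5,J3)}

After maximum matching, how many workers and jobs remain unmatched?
Unmatched: 2 workers, 0 jobs

Maximum matching size: 3
Workers: 5 total, 3 matched, 2 unmatched
Jobs: 3 total, 3 matched, 0 unmatched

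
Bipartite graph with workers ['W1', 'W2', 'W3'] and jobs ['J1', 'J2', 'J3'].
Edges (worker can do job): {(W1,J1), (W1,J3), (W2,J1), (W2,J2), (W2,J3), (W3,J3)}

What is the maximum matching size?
Maximum matching size = 3

Maximum matching: {(W1,J1), (W2,J2), (W3,J3)}
Size: 3

This assigns 3 workers to 3 distinct jobs.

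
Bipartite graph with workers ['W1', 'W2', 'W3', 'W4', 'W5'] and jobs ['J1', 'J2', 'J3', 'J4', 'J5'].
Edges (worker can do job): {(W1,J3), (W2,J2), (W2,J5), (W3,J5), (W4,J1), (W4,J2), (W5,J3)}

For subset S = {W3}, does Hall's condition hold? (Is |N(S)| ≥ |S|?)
Yes: |N(S)| = 1, |S| = 1

Subset S = {W3}
Neighbors N(S) = {J5}

|N(S)| = 1, |S| = 1
Hall's condition: |N(S)| ≥ |S| is satisfied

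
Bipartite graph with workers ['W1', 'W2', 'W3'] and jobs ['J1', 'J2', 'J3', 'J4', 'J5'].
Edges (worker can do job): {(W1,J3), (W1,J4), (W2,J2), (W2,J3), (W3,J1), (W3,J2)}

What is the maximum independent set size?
Maximum independent set = 5

By König's theorem:
- Min vertex cover = Max matching = 3
- Max independent set = Total vertices - Min vertex cover
- Max independent set = 8 - 3 = 5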